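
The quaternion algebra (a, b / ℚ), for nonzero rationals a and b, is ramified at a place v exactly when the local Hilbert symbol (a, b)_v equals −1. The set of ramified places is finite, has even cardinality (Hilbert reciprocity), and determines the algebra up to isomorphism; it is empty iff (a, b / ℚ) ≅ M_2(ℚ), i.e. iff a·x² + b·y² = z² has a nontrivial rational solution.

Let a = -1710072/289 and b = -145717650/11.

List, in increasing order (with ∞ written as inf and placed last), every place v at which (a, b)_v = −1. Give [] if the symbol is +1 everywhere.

Mod squares: a ≡ -5278, b ≡ -19734. Check v ∈ {∞, 2, 3, 5, 7, 11, 13, 17, 19, 23, 29}.
v=3: a=3^4·(≡2), b=3^3·(≡1) mod 3; (2|3)=-1, (1|3)=+1; (−1)^{4·3·1}·(-1)^3·(+1)^4 = -1.
v=7: a=7^1·(≡2), b=7^0·(≡5) mod 7; (2|7)=+1, (5|7)=-1; (−1)^{1·0·3}·(+1)^0·(-1)^1 = -1.
v=23: a=23^0·(≡16), b=23^1·(≡9) mod 23; (16|23)=+1, (9|23)=+1; (−1)^{0·1·11}·(+1)^1·(+1)^0 = +1.
v=11: a=11^0·(≡7), b=11^-1·(≡10) mod 11; (7|11)=-1, (10|11)=-1; (−1)^{0·-1·5}·(-1)^-1·(-1)^0 = -1.
v=19: a=19^0·(≡1), b=19^2·(≡16) mod 19; (1|19)=+1, (16|19)=+1; (−1)^{0·2·9}·(+1)^2·(+1)^0 = +1.
v=2: v_2(a)=3, v_2(b)=1; units ≡ 1, 5 (mod 8); ε·ε+αω+βω = 0·0+3·1+1·0 ≡ 1  ⇒  (a,b)_2 = -1.
v=17: a=17^-2·(≡9), b=17^0·(≡7) mod 17; (9|17)=+1, (7|17)=-1; (−1)^{-2·0·8}·(+1)^0·(-1)^-2 = +1.
v=29: a=29^1·(≡11), b=29^0·(≡17) mod 29; (11|29)=-1, (17|29)=-1; (−1)^{1·0·14}·(-1)^0·(-1)^1 = -1.
v=∞: -5278 < 0 and -19734 < 0  ⇒  (a,b)_∞ = -1.
v=13: a=13^1·(≡1), b=13^1·(≡4) mod 13; (1|13)=+1, (4|13)=+1; (−1)^{1·1·6}·(+1)^1·(+1)^1 = +1.
v=5: a=5^0·(≡2), b=5^2·(≡4) mod 5; (2|5)=-1, (4|5)=+1; (−1)^{0·2·2}·(-1)^2·(+1)^0 = +1.
Ram(-5278, -19734) = {2, 3, 7, 11, 29, ∞}; no ℚ_2-point on the conic.

[2, 3, 7, 11, 29, inf]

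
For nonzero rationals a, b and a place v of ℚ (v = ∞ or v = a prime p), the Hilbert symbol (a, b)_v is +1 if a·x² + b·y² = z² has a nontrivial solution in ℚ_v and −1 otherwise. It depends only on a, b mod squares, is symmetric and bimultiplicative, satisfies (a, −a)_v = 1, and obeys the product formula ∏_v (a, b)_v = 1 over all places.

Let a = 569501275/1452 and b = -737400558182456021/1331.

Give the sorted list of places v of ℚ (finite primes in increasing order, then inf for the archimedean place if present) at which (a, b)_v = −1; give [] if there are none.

(a, b) ≡ (1394697, -319) mod (ℚ^×)²; places V = {2, 3, 5, 7, 11, 17, 23, 29, 41, ∞}.
(a,b)_3: α=-1, u≡1; β=0, v≡2 (mod 3); (1|3)=+1, (2|3)=-1; sign (−1)^0·+1^0·-1^-1 = -1.
(a,b)_23: α=1, u≡15; β=2, v≡13 (mod 23); (15|23)=-1, (13|23)=+1; sign (−1)^0·-1^2·+1^1 = +1.
(a,b)_17: α=1, u≡4; β=2, v≡1 (mod 17); (4|17)=+1, (1|17)=+1; sign (−1)^0·+1^2·+1^1 = +1.
(a,b)_5: α=2, u≡3; β=0, v≡4 (mod 5); (3|5)=-1, (4|5)=+1; sign (−1)^0·-1^0·+1^2 = +1.
(a,b)_∞: sgn(1394697)=+, sgn(-319)=−, so +1.
(a,b)_41: α=1, u≡27; β=2, v≡25 (mod 41); (27|41)=-1, (25|41)=+1; sign (−1)^0·-1^2·+1^1 = +1.
(a,b)_29: α=1, u≡8; β=3, v≡10 (mod 29); (8|29)=-1, (10|29)=-1; sign (−1)^0·-1^3·-1^1 = +1.
(a,b)_11: α=-2, u≡2; β=-3, v≡4 (mod 11); (2|11)=-1, (4|11)=+1; sign (−1)^0·-1^-3·+1^-2 = -1.
(a,b)_2: α=-2, β=0; u≡1, v≡1 (mod 8); ε(u)ε(v)=0·0, αω(v)=-2·0, βω(u)=0·0; sum ≡ 0  ⇒  +1.
(a,b)_7: α=2, u≡6; β=6, v≡6 (mod 7); (6|7)=-1, (6|7)=-1; sign (−1)^0·-1^6·-1^2 = +1.
(1394697, -319 / ℚ) ramifies at {3, 11}: a division algebra.

[3, 11]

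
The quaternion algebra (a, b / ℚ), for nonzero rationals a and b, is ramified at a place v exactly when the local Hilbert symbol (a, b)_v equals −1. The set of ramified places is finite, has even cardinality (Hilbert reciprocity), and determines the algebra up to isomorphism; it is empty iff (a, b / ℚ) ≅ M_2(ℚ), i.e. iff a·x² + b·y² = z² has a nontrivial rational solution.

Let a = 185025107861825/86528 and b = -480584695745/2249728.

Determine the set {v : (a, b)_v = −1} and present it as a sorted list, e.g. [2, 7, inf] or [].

(a, b) ≡ (34, -85085) mod (ℚ^×)²; places V = {2, 5, 7, 11, 13, 17, 19, 41, ∞}.
(a,b)_13: α=-2, u≡2; β=-3, v≡8 (mod 13); (2|13)=-1, (8|13)=-1; sign (−1)^0·-1^-3·-1^-2 = -1.
(a,b)_∞: sgn(34)=+, sgn(-85085)=−, so +1.
(a,b)_5: α=2, u≡1; β=1, v≡2 (mod 5); (1|5)=+1, (2|5)=-1; sign (−1)^0·+1^1·-1^2 = +1.
(a,b)_17: α=1, u≡16; β=1, v≡11 (mod 17); (16|17)=+1, (11|17)=-1; sign (−1)^0·+1^1·-1^1 = -1.
(a,b)_41: α=2, u≡19; β=2, v≡31 (mod 41); (19|41)=-1, (31|41)=+1; sign (−1)^0·-1^2·+1^2 = +1.
(a,b)_2: α=-9, β=-10; u≡1, v≡3 (mod 8); ε(u)ε(v)=0·1, αω(v)=-9·1, βω(u)=-10·0; sum ≡ 1  ⇒  -1.
(a,b)_19: α=2, u≡2; β=2, v≡7 (mod 19); (2|19)=-1, (7|19)=+1; sign (−1)^0·-1^2·+1^2 = +1.
(a,b)_11: α=4, u≡4; β=3, v≡5 (mod 11); (4|11)=+1, (5|11)=+1; sign (−1)^0·+1^3·+1^4 = +1.
(a,b)_7: α=2, u≡3; β=1, v≡2 (mod 7); (3|7)=-1, (2|7)=+1; sign (−1)^0·-1^1·+1^2 = -1.
|Ram(34, -85085)| = 4, even; anisotropic at {2, 7, 13, 17}.

[2, 7, 13, 17]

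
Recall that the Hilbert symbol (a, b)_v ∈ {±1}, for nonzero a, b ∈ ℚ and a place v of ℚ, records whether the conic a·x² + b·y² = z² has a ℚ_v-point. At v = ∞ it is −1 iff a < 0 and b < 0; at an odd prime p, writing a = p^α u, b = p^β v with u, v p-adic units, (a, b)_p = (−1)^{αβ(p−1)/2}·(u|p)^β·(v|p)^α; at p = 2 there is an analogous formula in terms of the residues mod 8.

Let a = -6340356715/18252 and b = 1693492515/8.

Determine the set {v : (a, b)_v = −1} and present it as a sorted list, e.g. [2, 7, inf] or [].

(a, b) ≡ (-21945, 1430) mod (ℚ^×)²; places V = {2, 3, 5, 7, 11, 13, 19, ∞}.
(a,b)_13: α=-2, u≡12; β=1, v≡11 (mod 13); (12|13)=+1, (11|13)=-1; sign (−1)^0·+1^1·-1^-2 = +1.
(a,b)_7: α=5, u≡2; β=0, v≡1 (mod 7); (2|7)=+1, (1|7)=+1; sign (−1)^0·+1^0·+1^5 = +1.
(a,b)_5: α=1, u≡1; β=1, v≡1 (mod 5); (1|5)=+1, (1|5)=+1; sign (−1)^0·+1^1·+1^1 = +1.
(a,b)_∞: sgn(-21945)=−, sgn(1430)=+, so +1.
(a,b)_19: α=3, u≡5; β=2, v≡9 (mod 19); (5|19)=+1, (9|19)=+1; sign (−1)^0·+1^2·+1^3 = +1.
(a,b)_3: α=-3, u≡2; β=8, v≡2 (mod 3); (2|3)=-1, (2|3)=-1; sign (−1)^0·-1^8·-1^-3 = -1.
(a,b)_2: α=-2, β=-3; u≡7, v≡3 (mod 8); ε(u)ε(v)=1·1, αω(v)=-2·1, βω(u)=-3·0; sum ≡ 1  ⇒  -1.
(a,b)_11: α=1, u≡10; β=1, v≡4 (mod 11); (10|11)=-1, (4|11)=+1; sign (−1)^1·-1^1·+1^1 = +1.
(-21945, 1430 / ℚ) ramifies at {2, 3}: a division algebra.

[2, 3]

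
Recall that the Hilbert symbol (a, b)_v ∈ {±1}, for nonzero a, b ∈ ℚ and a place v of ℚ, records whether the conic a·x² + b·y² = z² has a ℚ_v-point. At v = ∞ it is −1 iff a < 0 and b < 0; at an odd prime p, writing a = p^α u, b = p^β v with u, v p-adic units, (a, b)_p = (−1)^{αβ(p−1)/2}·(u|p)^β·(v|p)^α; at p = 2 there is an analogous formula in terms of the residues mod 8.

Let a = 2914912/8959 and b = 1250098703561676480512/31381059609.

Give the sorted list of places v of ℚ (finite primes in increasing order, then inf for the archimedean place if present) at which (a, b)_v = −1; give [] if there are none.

(a, b) ≡ (682, 62) mod (ℚ^×)²; places V = {2, 3, 7, 11, 13, 17, 19, 31, ∞}.
(a,b)_19: α=0, u≡16; β=2, v≡11 (mod 19); (16|19)=+1, (11|19)=+1; sign (−1)^0·+1^2·+1^0 = +1.
(a,b)_7: α=2, u≡5; β=4, v≡6 (mod 7); (5|7)=-1, (6|7)=-1; sign (−1)^0·-1^4·-1^2 = +1.
(a,b)_17: α=-2, u≡9; β=2, v≡14 (mod 17); (9|17)=+1, (14|17)=-1; sign (−1)^0·+1^2·-1^-2 = +1.
(a,b)_13: α=2, u≡5; β=2, v≡1 (mod 13); (5|13)=-1, (1|13)=+1; sign (−1)^0·-1^2·+1^2 = +1.
(a,b)_2: α=5, β=13; u≡5, v≡7 (mod 8); ε(u)ε(v)=0·1, αω(v)=5·0, βω(u)=13·1; sum ≡ 1  ⇒  -1.
(a,b)_3: α=0, u≡1; β=-22, v≡2 (mod 3); (1|3)=+1, (2|3)=-1; sign (−1)^0·+1^-22·-1^0 = +1.
(a,b)_31: α=-1, u≡23; β=3, v≡8 (mod 31); (23|31)=-1, (8|31)=+1; sign (−1)^1·-1^3·+1^-1 = +1.
(a,b)_∞: sgn(682)=+, sgn(62)=+, so +1.
(a,b)_11: α=1, u≡7; β=2, v≡6 (mod 11); (7|11)=-1, (6|11)=-1; sign (−1)^0·-1^2·-1^1 = -1.
(682, 62 / ℚ) ramifies at {2, 11}: a division algebra.

[2, 11]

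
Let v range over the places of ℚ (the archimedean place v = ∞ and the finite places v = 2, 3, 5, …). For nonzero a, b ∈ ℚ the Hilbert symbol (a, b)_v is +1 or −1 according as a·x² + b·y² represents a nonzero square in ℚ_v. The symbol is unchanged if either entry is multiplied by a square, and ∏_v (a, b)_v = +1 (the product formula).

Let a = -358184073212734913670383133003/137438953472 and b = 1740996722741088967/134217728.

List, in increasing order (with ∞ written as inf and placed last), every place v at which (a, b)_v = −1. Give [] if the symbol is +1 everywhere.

(a, b) ≡ (-754726, 14) mod (ℚ^×)²; places V = {2, 3, 7, 11, 13, 19, 29, 31, 37, 47, ∞}.
(a,b)_3: α=2, u≡2; β=0, v≡2 (mod 3); (2|3)=-1, (2|3)=-1; sign (−1)^0·-1^0·-1^2 = +1.
(a,b)_7: α=1, u≡3; β=1, v≡1 (mod 7); (3|7)=-1, (1|7)=+1; sign (−1)^1·-1^1·+1^1 = +1.
(a,b)_19: α=2, u≡6; β=0, v≡18 (mod 19); (6|19)=+1, (18|19)=-1; sign (−1)^0·+1^0·-1^2 = +1.
(a,b)_11: α=0, u≡6; β=2, v≡1 (mod 11); (6|11)=-1, (1|11)=+1; sign (−1)^0·-1^2·+1^0 = +1.
(a,b)_∞: sgn(-754726)=−, sgn(14)=+, so +1.
(a,b)_13: α=2, u≡11; β=0, v≡3 (mod 13); (11|13)=-1, (3|13)=+1; sign (−1)^0·-1^0·+1^2 = +1.
(a,b)_2: α=-37, β=-27; u≡5, v≡7 (mod 8); ε(u)ε(v)=0·1, αω(v)=-37·0, βω(u)=-27·1; sum ≡ 1  ⇒  -1.
(a,b)_37: α=3, u≡21; β=2, v≡19 (mod 37); (21|37)=+1, (19|37)=-1; sign (−1)^0·+1^2·-1^3 = -1.
(a,b)_29: α=6, u≡28; β=4, v≡19 (mod 29); (28|29)=+1, (19|29)=-1; sign (−1)^0·+1^4·-1^6 = +1.
(a,b)_31: α=3, u≡2; β=2, v≡19 (mod 31); (2|31)=+1, (19|31)=+1; sign (−1)^0·+1^2·+1^3 = +1.
(a,b)_47: α=3, u≡42; β=2, v≡3 (mod 47); (42|47)=+1, (3|47)=+1; sign (−1)^0·+1^2·+1^3 = +1.
(-754726, 14 / ℚ) ramifies at {2, 37}: a division algebra.

[2, 37]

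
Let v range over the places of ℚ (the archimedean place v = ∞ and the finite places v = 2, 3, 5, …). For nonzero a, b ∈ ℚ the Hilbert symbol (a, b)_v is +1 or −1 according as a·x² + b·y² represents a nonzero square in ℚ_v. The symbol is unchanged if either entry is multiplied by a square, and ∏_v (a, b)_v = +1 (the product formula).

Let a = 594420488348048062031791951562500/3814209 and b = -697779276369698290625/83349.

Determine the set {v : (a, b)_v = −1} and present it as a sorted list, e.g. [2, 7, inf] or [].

Mod squares: a ≡ 6409, b ≡ -1365. Check v ∈ {∞, 2, 3, 5, 7, 11, 13, 17, 29, 31}.
v=∞: 6409 > 0 and -1365 < 0  ⇒  (a,b)_∞ = +1.
v=7: a=7^-2·(≡2), b=7^-3·(≡2) mod 7; (2|7)=+1, (2|7)=+1; (−1)^{-2·-3·3}·(+1)^-3·(+1)^-2 = +1.
v=31: a=31^-2·(≡26), b=31^0·(≡22) mod 31; (26|31)=-1, (22|31)=-1; (−1)^{-2·0·15}·(-1)^0·(-1)^-2 = +1.
v=17: a=17^3·(≡5), b=17^2·(≡12) mod 17; (5|17)=-1, (12|17)=-1; (−1)^{3·2·8}·(-1)^2·(-1)^3 = -1.
v=11: a=11^6·(≡10), b=11^4·(≡8) mod 11; (10|11)=-1, (8|11)=-1; (−1)^{6·4·5}·(-1)^4·(-1)^6 = +1.
v=5: a=5^8·(≡4), b=5^5·(≡3) mod 5; (4|5)=+1, (3|5)=-1; (−1)^{8·5·2}·(+1)^5·(-1)^8 = +1.
v=3: a=3^-4·(≡1), b=3^-5·(≡1) mod 3; (1|3)=+1, (1|3)=+1; (−1)^{-4·-5·1}·(+1)^-5·(+1)^-4 = +1.
v=13: a=13^11·(≡12), b=13^7·(≡4) mod 13; (12|13)=+1, (4|13)=+1; (−1)^{11·7·6}·(+1)^7·(+1)^11 = +1.
v=29: a=29^3·(≡18), b=29^2·(≡10) mod 29; (18|29)=-1, (10|29)=-1; (−1)^{3·2·14}·(-1)^2·(-1)^3 = -1.
v=2: v_2(a)=2, v_2(b)=0; units ≡ 1, 3 (mod 8); ε·ε+αω+βω = 0·1+2·1+0·0 ≡ 0  ⇒  (a,b)_2 = +1.
|Ram(6409, -1365)| = 2, even; anisotropic at {17, 29}.

[17, 29]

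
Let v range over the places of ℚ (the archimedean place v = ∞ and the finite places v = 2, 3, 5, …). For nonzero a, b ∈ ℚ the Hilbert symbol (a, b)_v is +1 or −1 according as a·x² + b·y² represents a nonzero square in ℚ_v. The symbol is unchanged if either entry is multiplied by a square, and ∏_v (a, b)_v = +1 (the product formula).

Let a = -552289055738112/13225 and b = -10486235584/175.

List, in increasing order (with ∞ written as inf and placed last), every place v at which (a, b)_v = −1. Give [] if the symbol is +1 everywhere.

[2, inf]

(a, b) ≡ (-45353, -217) mod (ℚ^×)²; places V = {2, 3, 5, 7, 11, 19, 23, 31, ∞}.
(a,b)_7: α=1, u≡3; β=-1, v≡2 (mod 7); (3|7)=-1, (2|7)=+1; sign (−1)^1·-1^-1·+1^1 = +1.
(a,b)_23: α=-2, u≡6; β=0, v≡16 (mod 23); (6|23)=+1, (16|23)=+1; sign (−1)^0·+1^0·+1^-2 = +1.
(a,b)_2: α=8, β=6; u≡7, v≡7 (mod 8); ε(u)ε(v)=1·1, αω(v)=8·0, βω(u)=6·0; sum ≡ 1  ⇒  -1.
(a,b)_∞: sgn(-45353)=−, sgn(-217)=−, so -1.
(a,b)_3: α=2, u≡1; β=0, v≡2 (mod 3); (1|3)=+1, (2|3)=-1; sign (−1)^0·+1^0·-1^2 = +1.
(a,b)_31: α=1, u≡1; β=1, v≡13 (mod 31); (1|31)=+1, (13|31)=-1; sign (−1)^1·+1^1·-1^1 = +1.
(a,b)_11: α=5, u≡8; β=4, v≡3 (mod 11); (8|11)=-1, (3|11)=+1; sign (−1)^0·-1^4·+1^5 = +1.
(a,b)_19: α=3, u≡5; β=2, v≡16 (mod 19); (5|19)=+1, (16|19)=+1; sign (−1)^0·+1^2·+1^3 = +1.
(a,b)_5: α=-2, u≡2; β=-2, v≡3 (mod 5); (2|5)=-1, (3|5)=-1; sign (−1)^0·-1^-2·-1^-2 = +1.
(-45353, -217 / ℚ) ramifies at {2, ∞}: a division algebra.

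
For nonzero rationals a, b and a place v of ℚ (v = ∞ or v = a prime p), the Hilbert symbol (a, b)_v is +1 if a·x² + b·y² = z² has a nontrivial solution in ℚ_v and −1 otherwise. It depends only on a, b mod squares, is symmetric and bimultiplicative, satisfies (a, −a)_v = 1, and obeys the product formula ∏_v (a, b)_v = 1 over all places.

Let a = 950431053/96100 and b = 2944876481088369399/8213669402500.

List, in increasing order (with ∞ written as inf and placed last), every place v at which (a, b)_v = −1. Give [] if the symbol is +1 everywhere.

Mod squares: a ≡ 7293, b ≡ 4199. Check v ∈ {∞, 2, 3, 5, 11, 13, 17, 19, 31, 43}.
v=∞: 7293 > 0 and 4199 > 0  ⇒  (a,b)_∞ = +1.
v=2: v_2(a)=-2, v_2(b)=-2; units ≡ 5, 7 (mod 8); ε·ε+αω+βω = 0·1+-2·0+-2·1 ≡ 0  ⇒  (a,b)_2 = +1.
v=43: a=43^0·(≡28), b=43^-4·(≡2) mod 43; (28|43)=-1, (2|43)=-1; (−1)^{0·-4·21}·(-1)^-4·(-1)^0 = +1.
v=5: a=5^-2·(≡2), b=5^-4·(≡1) mod 5; (2|5)=-1, (1|5)=+1; (−1)^{-2·-4·2}·(-1)^-4·(+1)^-2 = +1.
v=19: a=19^4·(≡11), b=19^7·(≡8) mod 19; (11|19)=+1, (8|19)=-1; (−1)^{4·7·9}·(+1)^7·(-1)^4 = +1.
v=31: a=31^-2·(≡1), b=31^-2·(≡16) mod 31; (1|31)=+1, (16|31)=+1; (−1)^{-2·-2·15}·(+1)^-2·(+1)^-2 = +1.
v=11: a=11^1·(≡3), b=11^2·(≡2) mod 11; (3|11)=+1, (2|11)=-1; (−1)^{1·2·5}·(+1)^2·(-1)^1 = -1.
v=3: a=3^1·(≡1), b=3^6·(≡2) mod 3; (1|3)=+1, (2|3)=-1; (−1)^{1·6·1}·(+1)^6·(-1)^1 = -1.
v=17: a=17^1·(≡4), b=17^1·(≡16) mod 17; (4|17)=+1, (16|17)=+1; (−1)^{1·1·8}·(+1)^1·(+1)^1 = +1.
v=13: a=13^1·(≡11), b=13^3·(≡7) mod 13; (11|13)=-1, (7|13)=-1; (−1)^{1·3·6}·(-1)^3·(-1)^1 = +1.
|Ram(7293, 4199)| = 2, even; anisotropic at {3, 11}.

[3, 11]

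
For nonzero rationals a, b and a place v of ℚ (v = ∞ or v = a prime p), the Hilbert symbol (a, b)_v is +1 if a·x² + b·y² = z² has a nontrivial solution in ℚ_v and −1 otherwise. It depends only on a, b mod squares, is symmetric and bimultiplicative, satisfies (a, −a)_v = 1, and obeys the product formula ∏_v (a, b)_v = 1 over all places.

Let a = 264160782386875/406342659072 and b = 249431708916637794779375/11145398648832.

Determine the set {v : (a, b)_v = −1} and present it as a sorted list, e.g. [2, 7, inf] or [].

(a, b) ≡ (1353, 1001) mod (ℚ^×)²; places V = {2, 3, 5, 7, 11, 13, 23, 31, 41, 53, ∞}.
(a,b)_5: α=4, u≡2; β=4, v≡1 (mod 5); (2|5)=-1, (1|5)=+1; sign (−1)^0·-1^4·+1^4 = +1.
(a,b)_23: α=2, u≡14; β=2, v≡4 (mod 23); (14|23)=-1, (4|23)=+1; sign (−1)^0·-1^2·+1^2 = +1.
(a,b)_41: α=1, u≡8; β=2, v≡38 (mod 41); (8|41)=+1, (38|41)=-1; sign (−1)^0·+1^2·-1^1 = -1.
(a,b)_3: α=-1, u≡1; β=-2, v≡2 (mod 3); (1|3)=+1, (2|3)=-1; sign (−1)^0·+1^-2·-1^-1 = -1.
(a,b)_53: α=-2, u≡13; β=-2, v≡28 (mod 53); (13|53)=+1, (28|53)=+1; sign (−1)^0·+1^-2·+1^-2 = +1.
(a,b)_13: α=0, u≡3; β=1, v≡1 (mod 13); (3|13)=+1, (1|13)=+1; sign (−1)^0·+1^1·+1^0 = +1.
(a,b)_31: α=-2, u≡20; β=-2, v≡2 (mod 31); (20|31)=+1, (2|31)=+1; sign (−1)^0·+1^-2·+1^-2 = +1.
(a,b)_11: α=7, u≡8; β=13, v≡1 (mod 11); (8|11)=-1, (1|11)=+1; sign (−1)^1·-1^13·+1^7 = +1.
(a,b)_2: α=-10, β=-16; u≡1, v≡1 (mod 8); ε(u)ε(v)=0·0, αω(v)=-10·0, βω(u)=-16·0; sum ≡ 0  ⇒  +1.
(a,b)_∞: sgn(1353)=+, sgn(1001)=+, so +1.
(a,b)_7: α=-2, u≡1; β=-1, v≡5 (mod 7); (1|7)=+1, (5|7)=-1; sign (−1)^0·+1^-1·-1^-2 = +1.
Ram(1353, 1001) = {3, 41}; no ℚ_3-point on the conic.

[3, 41]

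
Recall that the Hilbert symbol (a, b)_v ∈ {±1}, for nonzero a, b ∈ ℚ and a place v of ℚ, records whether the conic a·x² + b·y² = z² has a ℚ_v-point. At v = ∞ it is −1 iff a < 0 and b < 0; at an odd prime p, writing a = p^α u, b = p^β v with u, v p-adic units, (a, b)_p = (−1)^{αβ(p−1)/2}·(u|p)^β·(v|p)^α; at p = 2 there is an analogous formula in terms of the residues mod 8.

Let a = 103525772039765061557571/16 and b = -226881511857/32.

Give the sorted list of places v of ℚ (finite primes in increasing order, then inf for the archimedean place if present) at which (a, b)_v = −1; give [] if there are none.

[19, 31]

Mod squares: a ≡ 3059, b ≡ -2465554. Check v ∈ {∞, 2, 3, 7, 11, 13, 19, 23, 31}.
v=3: a=3^2·(≡2), b=3^2·(≡2) mod 3; (2|3)=-1, (2|3)=-1; (−1)^{2·2·1}·(-1)^2·(-1)^2 = +1.
v=13: a=13^4·(≡9), b=13^3·(≡10) mod 13; (9|13)=+1, (10|13)=+1; (−1)^{4·3·6}·(+1)^3·(+1)^4 = +1.
v=2: v_2(a)=-4, v_2(b)=-5; units ≡ 3, 7 (mod 8); ε·ε+αω+βω = 1·1+-4·0+-5·1 ≡ 0  ⇒  (a,b)_2 = +1.
v=19: a=19^3·(≡1), b=19^1·(≡4) mod 19; (1|19)=+1, (4|19)=+1; (−1)^{3·1·9}·(+1)^1·(+1)^3 = -1.
v=∞: 3059 > 0 and -2465554 < 0  ⇒  (a,b)_∞ = +1.
v=7: a=7^3·(≡6), b=7^1·(≡2) mod 7; (6|7)=-1, (2|7)=+1; (−1)^{3·1·3}·(-1)^1·(+1)^3 = +1.
v=11: a=11^4·(≡3), b=11^2·(≡10) mod 11; (3|11)=+1, (10|11)=-1; (−1)^{4·2·5}·(+1)^2·(-1)^4 = +1.
v=23: a=23^3·(≡9), b=23^1·(≡5) mod 23; (9|23)=+1, (5|23)=-1; (−1)^{3·1·11}·(+1)^1·(-1)^3 = +1.
v=31: a=31^2·(≡29), b=31^1·(≡26) mod 31; (29|31)=-1, (26|31)=-1; (−1)^{2·1·15}·(-1)^1·(-1)^2 = -1.
|Ram(3059, -2465554)| = 2, even; anisotropic at {19, 31}.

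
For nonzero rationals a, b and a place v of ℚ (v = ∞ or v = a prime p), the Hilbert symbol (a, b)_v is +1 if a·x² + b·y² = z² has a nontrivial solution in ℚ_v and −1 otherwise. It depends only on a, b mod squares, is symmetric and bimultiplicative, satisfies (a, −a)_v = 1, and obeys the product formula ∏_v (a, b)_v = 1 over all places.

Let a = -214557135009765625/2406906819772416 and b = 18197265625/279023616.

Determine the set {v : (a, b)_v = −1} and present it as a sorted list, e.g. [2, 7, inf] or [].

[11, 13]

Mod squares: a ≡ -26, b ≡ 385. Check v ∈ {∞, 2, 3, 5, 7, 11, 13, 29}.
v=∞: -26 < 0 and 385 > 0  ⇒  (a,b)_∞ = +1.
v=5: a=5^14·(≡4), b=5^9·(≡2) mod 5; (4|5)=+1, (2|5)=-1; (−1)^{14·9·2}·(+1)^9·(-1)^14 = +1.
v=3: a=3^-8·(≡1), b=3^-4·(≡1) mod 3; (1|3)=+1, (1|3)=+1; (−1)^{-8·-4·1}·(+1)^-4·(+1)^-8 = +1.
v=7: a=7^4·(≡4), b=7^1·(≡5) mod 7; (4|7)=+1, (5|7)=-1; (−1)^{4·1·3}·(+1)^1·(-1)^4 = +1.
v=29: a=29^-2·(≡10), b=29^-2·(≡2) mod 29; (10|29)=-1, (2|29)=-1; (−1)^{-2·-2·14}·(-1)^-2·(-1)^-2 = +1.
v=11: a=11^4·(≡10), b=11^3·(≡10) mod 11; (10|11)=-1, (10|11)=-1; (−1)^{4·3·5}·(-1)^3·(-1)^4 = -1.
v=13: a=13^-1·(≡11), b=13^0·(≡6) mod 13; (11|13)=-1, (6|13)=-1; (−1)^{-1·0·6}·(-1)^0·(-1)^-1 = -1.
v=2: v_2(a)=-25, v_2(b)=-12; units ≡ 3, 1 (mod 8); ε·ε+αω+βω = 1·0+-25·0+-12·1 ≡ 0  ⇒  (a,b)_2 = +1.
|Ram(-26, 385)| = 2, even; anisotropic at {11, 13}.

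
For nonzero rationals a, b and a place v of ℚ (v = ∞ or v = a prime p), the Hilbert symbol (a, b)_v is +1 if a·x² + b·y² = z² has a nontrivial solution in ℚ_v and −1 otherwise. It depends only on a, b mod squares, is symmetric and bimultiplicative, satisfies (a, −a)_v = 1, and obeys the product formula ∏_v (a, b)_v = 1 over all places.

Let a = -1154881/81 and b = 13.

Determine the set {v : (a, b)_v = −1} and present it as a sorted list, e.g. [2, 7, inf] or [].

(a, b) ≡ (-481, 13) mod (ℚ^×)²; places V = {2, 3, 7, 13, 37, ∞}.
(a,b)_∞: sgn(-481)=−, sgn(13)=+, so +1.
(a,b)_37: α=1, u≡18; β=0, v≡13 (mod 37); (18|37)=-1, (13|37)=-1; sign (−1)^0·-1^0·-1^1 = -1.
(a,b)_7: α=4, u≡4; β=0, v≡6 (mod 7); (4|7)=+1, (6|7)=-1; sign (−1)^0·+1^0·-1^4 = +1.
(a,b)_13: α=1, u≡6; β=1, v≡1 (mod 13); (6|13)=-1, (1|13)=+1; sign (−1)^0·-1^1·+1^1 = -1.
(a,b)_3: α=-4, u≡2; β=0, v≡1 (mod 3); (2|3)=-1, (1|3)=+1; sign (−1)^0·-1^0·+1^-4 = +1.
(a,b)_2: α=0, β=0; u≡7, v≡5 (mod 8); ε(u)ε(v)=1·0, αω(v)=0·1, βω(u)=0·0; sum ≡ 0  ⇒  +1.
Ram(-481, 13) = {13, 37}; no ℚ_13-point on the conic.

[13, 37]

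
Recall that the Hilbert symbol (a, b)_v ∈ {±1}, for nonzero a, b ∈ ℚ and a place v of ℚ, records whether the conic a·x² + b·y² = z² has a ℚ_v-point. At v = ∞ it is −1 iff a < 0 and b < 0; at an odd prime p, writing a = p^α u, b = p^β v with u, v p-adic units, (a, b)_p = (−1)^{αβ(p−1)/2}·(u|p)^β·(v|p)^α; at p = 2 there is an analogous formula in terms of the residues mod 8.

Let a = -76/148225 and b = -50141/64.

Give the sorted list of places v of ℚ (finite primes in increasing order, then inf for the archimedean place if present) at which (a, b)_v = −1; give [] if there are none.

[13, 19, 29, inf]

(a, b) ≡ (-19, -50141) mod (ℚ^×)²; places V = {2, 5, 7, 11, 13, 19, 29, ∞}.
(a,b)_29: α=0, u≡26; β=1, v≡26 (mod 29); (26|29)=-1, (26|29)=-1; sign (−1)^0·-1^1·-1^0 = -1.
(a,b)_7: α=-2, u≡1; β=1, v≡5 (mod 7); (1|7)=+1, (5|7)=-1; sign (−1)^0·+1^1·-1^-2 = +1.
(a,b)_5: α=-2, u≡1; β=0, v≡1 (mod 5); (1|5)=+1, (1|5)=+1; sign (−1)^0·+1^0·+1^-2 = +1.
(a,b)_2: α=2, β=-6; u≡5, v≡3 (mod 8); ε(u)ε(v)=0·1, αω(v)=2·1, βω(u)=-6·1; sum ≡ 0  ⇒  +1.
(a,b)_13: α=0, u≡11; β=1, v≡9 (mod 13); (11|13)=-1, (9|13)=+1; sign (−1)^0·-1^1·+1^0 = -1.
(a,b)_19: α=1, u≡12; β=1, v≡3 (mod 19); (12|19)=-1, (3|19)=-1; sign (−1)^1·-1^1·-1^1 = -1.
(a,b)_∞: sgn(-19)=−, sgn(-50141)=−, so -1.
(a,b)_11: α=-2, u≡3; β=0, v≡7 (mod 11); (3|11)=+1, (7|11)=-1; sign (−1)^0·+1^0·-1^-2 = +1.
Ram(-19, -50141) = {13, 19, 29, ∞}; no ℚ_13-point on the conic.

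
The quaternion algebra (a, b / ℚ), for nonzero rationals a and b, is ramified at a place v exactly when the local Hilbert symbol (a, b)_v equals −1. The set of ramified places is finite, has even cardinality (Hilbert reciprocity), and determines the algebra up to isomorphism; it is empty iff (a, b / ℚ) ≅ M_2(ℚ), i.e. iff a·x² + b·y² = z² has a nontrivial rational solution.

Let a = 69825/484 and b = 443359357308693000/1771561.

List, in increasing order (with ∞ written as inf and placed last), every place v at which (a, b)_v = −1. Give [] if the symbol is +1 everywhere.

(a, b) ≡ (57, 3570) mod (ℚ^×)²; places V = {2, 3, 5, 7, 11, 17, 19, ∞}.
(a,b)_2: α=-2, β=3; u≡1, v≡1 (mod 8); ε(u)ε(v)=0·0, αω(v)=-2·0, βω(u)=3·0; sum ≡ 0  ⇒  +1.
(a,b)_11: α=-2, u≡2; β=-6, v≡10 (mod 11); (2|11)=-1, (10|11)=-1; sign (−1)^0·-1^-6·-1^-2 = +1.
(a,b)_7: α=2, u≡4; β=7, v≡5 (mod 7); (4|7)=+1, (5|7)=-1; sign (−1)^0·+1^7·-1^2 = +1.
(a,b)_∞: sgn(57)=+, sgn(3570)=+, so +1.
(a,b)_5: α=2, u≡2; β=3, v≡4 (mod 5); (2|5)=-1, (4|5)=+1; sign (−1)^0·-1^3·+1^2 = -1.
(a,b)_17: α=0, u≡5; β=1, v≡14 (mod 17); (5|17)=-1, (14|17)=-1; sign (−1)^0·-1^1·-1^0 = -1.
(a,b)_3: α=1, u≡1; β=5, v≡2 (mod 3); (1|3)=+1, (2|3)=-1; sign (−1)^1·+1^5·-1^1 = +1.
(a,b)_19: α=1, u≡3; β=4, v≡7 (mod 19); (3|19)=-1, (7|19)=+1; sign (−1)^0·-1^4·+1^1 = +1.
Ram(57, 3570) = {5, 17}; no ℚ_5-point on the conic.

[5, 17]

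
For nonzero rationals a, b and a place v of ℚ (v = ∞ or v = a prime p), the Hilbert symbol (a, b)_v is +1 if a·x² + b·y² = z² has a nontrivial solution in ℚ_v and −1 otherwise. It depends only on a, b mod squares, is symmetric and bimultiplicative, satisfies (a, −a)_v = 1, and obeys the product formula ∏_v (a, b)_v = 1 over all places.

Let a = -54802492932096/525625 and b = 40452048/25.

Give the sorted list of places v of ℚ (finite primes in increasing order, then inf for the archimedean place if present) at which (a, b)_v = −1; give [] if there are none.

[]

(a, b) ≡ (-39, 13) mod (ℚ^×)²; places V = {2, 3, 5, 7, 13, 29, ∞}.
(a,b)_2: α=14, β=4; u≡1, v≡5 (mod 8); ε(u)ε(v)=0·0, αω(v)=14·1, βω(u)=4·0; sum ≡ 0  ⇒  +1.
(a,b)_29: α=-2, u≡19; β=0, v≡13 (mod 29); (19|29)=-1, (13|29)=+1; sign (−1)^0·-1^0·+1^-2 = +1.
(a,b)_3: α=7, u≡2; β=4, v≡1 (mod 3); (2|3)=-1, (1|3)=+1; sign (−1)^0·-1^4·+1^7 = +1.
(a,b)_13: α=1, u≡10; β=1, v≡10 (mod 13); (10|13)=+1, (10|13)=+1; sign (−1)^0·+1^1·+1^1 = +1.
(a,b)_5: α=-4, u≡4; β=-2, v≡3 (mod 5); (4|5)=+1, (3|5)=-1; sign (−1)^0·+1^-2·-1^-4 = +1.
(a,b)_7: α=6, u≡6; β=4, v≡5 (mod 7); (6|7)=-1, (5|7)=-1; sign (−1)^0·-1^4·-1^6 = +1.
(a,b)_∞: sgn(-39)=−, sgn(13)=+, so +1.
Ram(a, b) = ∅: the form -39·x² + 13·y² − z² is isotropic over every ℚ_v, so by Hasse–Minkowski it is isotropic over ℚ.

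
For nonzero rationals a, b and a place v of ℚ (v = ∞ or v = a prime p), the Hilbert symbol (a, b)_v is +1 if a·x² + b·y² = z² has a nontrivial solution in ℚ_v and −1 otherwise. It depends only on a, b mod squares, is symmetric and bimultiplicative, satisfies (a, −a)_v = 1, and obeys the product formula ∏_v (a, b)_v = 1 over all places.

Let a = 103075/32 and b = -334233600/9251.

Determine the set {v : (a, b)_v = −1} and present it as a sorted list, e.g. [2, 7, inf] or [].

[2, 3, 7, 11]

(a, b) ≡ (8246, -561) mod (ℚ^×)²; places V = {2, 3, 5, 7, 11, 17, 19, 29, 31, ∞}.
(a,b)_∞: sgn(8246)=+, sgn(-561)=−, so +1.
(a,b)_11: α=0, u≡6; β=-1, v≡5 (mod 11); (6|11)=-1, (5|11)=+1; sign (−1)^0·-1^-1·+1^0 = -1.
(a,b)_17: α=0, u≡15; β=1, v≡2 (mod 17); (15|17)=+1, (2|17)=+1; sign (−1)^0·+1^1·+1^0 = +1.
(a,b)_3: α=0, u≡2; β=1, v≡2 (mod 3); (2|3)=-1, (2|3)=-1; sign (−1)^0·-1^1·-1^0 = -1.
(a,b)_31: α=1, u≡8; β=0, v≡19 (mod 31); (8|31)=+1, (19|31)=+1; sign (−1)^0·+1^0·+1^1 = +1.
(a,b)_2: α=-5, β=18; u≡3, v≡7 (mod 8); ε(u)ε(v)=1·1, αω(v)=-5·0, βω(u)=18·1; sum ≡ 1  ⇒  -1.
(a,b)_19: α=1, u≡11; β=0, v≡1 (mod 19); (11|19)=+1, (1|19)=+1; sign (−1)^0·+1^0·+1^1 = +1.
(a,b)_29: α=0, u≡3; β=-2, v≡17 (mod 29); (3|29)=-1, (17|29)=-1; sign (−1)^0·-1^-2·-1^0 = +1.
(a,b)_7: α=1, u≡1; β=0, v≡5 (mod 7); (1|7)=+1, (5|7)=-1; sign (−1)^0·+1^0·-1^1 = -1.
(a,b)_5: α=2, u≡4; β=2, v≡1 (mod 5); (4|5)=+1, (1|5)=+1; sign (−1)^0·+1^2·+1^2 = +1.
|Ram(8246, -561)| = 4, even; anisotropic at {2, 3, 7, 11}.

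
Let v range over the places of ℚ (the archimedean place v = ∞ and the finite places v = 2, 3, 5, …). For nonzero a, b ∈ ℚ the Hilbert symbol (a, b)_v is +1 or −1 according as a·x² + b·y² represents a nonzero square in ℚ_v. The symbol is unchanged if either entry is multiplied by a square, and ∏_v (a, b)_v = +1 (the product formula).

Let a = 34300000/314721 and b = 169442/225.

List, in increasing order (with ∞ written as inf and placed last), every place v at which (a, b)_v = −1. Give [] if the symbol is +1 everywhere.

[2, 5, 13, 19]

(a, b) ≡ (70, 3458) mod (ℚ^×)²; places V = {2, 3, 5, 7, 11, 13, 17, 19, ∞}.
(a,b)_17: α=-2, u≡1; β=0, v≡5 (mod 17); (1|17)=+1, (5|17)=-1; sign (−1)^0·+1^0·-1^-2 = +1.
(a,b)_3: α=-2, u≡1; β=-2, v≡2 (mod 3); (1|3)=+1, (2|3)=-1; sign (−1)^0·+1^-2·-1^-2 = +1.
(a,b)_11: α=-2, u≡4; β=0, v≡4 (mod 11); (4|11)=+1, (4|11)=+1; sign (−1)^0·+1^0·+1^-2 = +1.
(a,b)_2: α=5, β=1; u≡3, v≡1 (mod 8); ε(u)ε(v)=1·0, αω(v)=5·0, βω(u)=1·1; sum ≡ 1  ⇒  -1.
(a,b)_7: α=3, u≡5; β=3, v≡4 (mod 7); (5|7)=-1, (4|7)=+1; sign (−1)^1·-1^3·+1^3 = +1.
(a,b)_13: α=0, u≡5; β=1, v≡2 (mod 13); (5|13)=-1, (2|13)=-1; sign (−1)^0·-1^1·-1^0 = -1.
(a,b)_5: α=5, u≡1; β=-2, v≡3 (mod 5); (1|5)=+1, (3|5)=-1; sign (−1)^0·+1^-2·-1^5 = -1.
(a,b)_∞: sgn(70)=+, sgn(3458)=+, so +1.
(a,b)_19: α=0, u≡12; β=1, v≡4 (mod 19); (12|19)=-1, (4|19)=+1; sign (−1)^0·-1^1·+1^0 = -1.
Ram(70, 3458) = {2, 5, 13, 19}; no ℚ_2-point on the conic.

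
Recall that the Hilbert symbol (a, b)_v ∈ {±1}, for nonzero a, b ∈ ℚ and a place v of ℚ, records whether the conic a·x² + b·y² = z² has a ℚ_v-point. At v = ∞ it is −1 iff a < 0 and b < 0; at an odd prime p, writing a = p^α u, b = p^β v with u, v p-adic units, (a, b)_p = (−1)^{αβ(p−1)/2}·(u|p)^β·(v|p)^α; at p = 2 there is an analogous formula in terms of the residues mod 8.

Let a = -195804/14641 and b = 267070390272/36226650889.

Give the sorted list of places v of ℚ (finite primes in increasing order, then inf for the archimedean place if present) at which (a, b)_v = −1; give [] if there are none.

Mod squares: a ≡ -111, b ≡ 3. Check v ∈ {∞, 2, 3, 7, 11, 13, 37}.
v=7: a=7^2·(≡2), b=7^2·(≡5) mod 7; (2|7)=+1, (5|7)=-1; (−1)^{2·2·3}·(+1)^2·(-1)^2 = +1.
v=11: a=11^-4·(≡7), b=11^-8·(≡1) mod 11; (7|11)=-1, (1|11)=+1; (−1)^{-4·-8·5}·(-1)^-8·(+1)^-4 = +1.
v=37: a=37^1·(≡27), b=37^2·(≡36) mod 37; (27|37)=+1, (36|37)=+1; (−1)^{1·2·18}·(+1)^2·(+1)^1 = +1.
v=2: v_2(a)=2, v_2(b)=14; units ≡ 1, 3 (mod 8); ε·ε+αω+βω = 0·1+2·1+14·0 ≡ 0  ⇒  (a,b)_2 = +1.
v=13: a=13^0·(≡5), b=13^-2·(≡4) mod 13; (5|13)=-1, (4|13)=+1; (−1)^{0·-2·6}·(-1)^-2·(+1)^0 = +1.
v=3: a=3^3·(≡2), b=3^5·(≡1) mod 3; (2|3)=-1, (1|3)=+1; (−1)^{3·5·1}·(-1)^5·(+1)^3 = +1.
v=∞: -111 < 0 and 3 > 0  ⇒  (a,b)_∞ = +1.
Ram(a, b) = ∅: the form -111·x² + 3·y² − z² is isotropic over every ℚ_v, so by Hasse–Minkowski it is isotropic over ℚ.

[]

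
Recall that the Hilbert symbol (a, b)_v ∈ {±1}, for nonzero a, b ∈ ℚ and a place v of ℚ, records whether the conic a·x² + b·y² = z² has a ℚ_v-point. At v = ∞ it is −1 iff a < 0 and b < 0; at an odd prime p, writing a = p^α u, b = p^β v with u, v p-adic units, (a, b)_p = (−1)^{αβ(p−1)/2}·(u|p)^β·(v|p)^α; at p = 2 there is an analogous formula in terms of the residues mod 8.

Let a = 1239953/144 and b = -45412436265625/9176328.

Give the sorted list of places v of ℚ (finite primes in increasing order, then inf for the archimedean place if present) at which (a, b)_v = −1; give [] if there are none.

Mod squares: a ≡ 7337, b ≡ -2. Check v ∈ {∞, 2, 3, 5, 7, 11, 13, 17, 23, 29}.
v=2: v_2(a)=-4, v_2(b)=-3; units ≡ 1, 7 (mod 8); ε·ε+αω+βω = 0·1+-4·0+-3·0 ≡ 0  ⇒  (a,b)_2 = +1.
v=11: a=11^1·(≡6), b=11^2·(≡1) mod 11; (6|11)=-1, (1|11)=+1; (−1)^{1·2·5}·(-1)^2·(+1)^1 = +1.
v=3: a=3^-2·(≡2), b=3^-4·(≡1) mod 3; (2|3)=-1, (1|3)=+1; (−1)^{-2·-4·1}·(-1)^-4·(+1)^-2 = +1.
v=17: a=17^0·(≡3), b=17^-2·(≡8) mod 17; (3|17)=-1, (8|17)=+1; (−1)^{0·-2·8}·(-1)^-2·(+1)^0 = +1.
v=5: a=5^0·(≡2), b=5^6·(≡3) mod 5; (2|5)=-1, (3|5)=-1; (−1)^{0·6·2}·(-1)^6·(-1)^0 = +1.
v=23: a=23^1·(≡19), b=23^0·(≡20) mod 23; (19|23)=-1, (20|23)=-1; (−1)^{1·0·11}·(-1)^0·(-1)^1 = -1.
v=7: a=7^0·(≡2), b=7^-2·(≡5) mod 7; (2|7)=+1, (5|7)=-1; (−1)^{0·-2·3}·(+1)^-2·(-1)^0 = +1.
v=∞: 7337 > 0 and -2 < 0  ⇒  (a,b)_∞ = +1.
v=13: a=13^2·(≡5), b=13^4·(≡2) mod 13; (5|13)=-1, (2|13)=-1; (−1)^{2·4·6}·(-1)^4·(-1)^2 = +1.
v=29: a=29^1·(≡18), b=29^2·(≡18) mod 29; (18|29)=-1, (18|29)=-1; (−1)^{1·2·14}·(-1)^2·(-1)^1 = -1.
|Ram(7337, -2)| = 2, even; anisotropic at {23, 29}.

[23, 29]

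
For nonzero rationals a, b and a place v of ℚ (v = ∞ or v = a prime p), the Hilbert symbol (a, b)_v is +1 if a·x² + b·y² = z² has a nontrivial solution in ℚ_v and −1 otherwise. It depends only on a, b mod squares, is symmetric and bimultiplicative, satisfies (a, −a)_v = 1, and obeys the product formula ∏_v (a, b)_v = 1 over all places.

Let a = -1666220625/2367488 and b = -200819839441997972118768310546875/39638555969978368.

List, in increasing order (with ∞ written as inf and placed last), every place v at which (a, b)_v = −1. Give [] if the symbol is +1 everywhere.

[3, 13, 53, inf]

Mod squares: a ≡ -7314, b ≡ -41393742. Check v ∈ {∞, 2, 3, 5, 13, 17, 19, 23, 29, 31, 53}.
v=17: a=17^-2·(≡8), b=17^-5·(≡4) mod 17; (8|17)=+1, (4|17)=+1; (−1)^{-2·-5·8}·(+1)^-5·(+1)^-2 = +1.
v=∞: -7314 < 0 and -41393742 < 0  ⇒  (a,b)_∞ = -1.
v=3: a=3^7·(≡1), b=3^13·(≡1) mod 3; (1|3)=+1, (1|3)=+1; (−1)^{7·13·1}·(+1)^13·(+1)^7 = -1.
v=29: a=29^0·(≡22), b=29^2·(≡18) mod 29; (22|29)=+1, (18|29)=-1; (−1)^{0·2·14}·(+1)^2·(-1)^0 = +1.
v=2: v_2(a)=-13, v_2(b)=-31; units ≡ 7, 1 (mod 8); ε·ε+αω+βω = 1·0+-13·0+-31·0 ≡ 0  ⇒  (a,b)_2 = +1.
v=5: a=5^4·(≡4), b=5^14·(≡2) mod 5; (4|5)=+1, (2|5)=-1; (−1)^{4·14·2}·(+1)^14·(-1)^4 = +1.
v=31: a=31^0·(≡1), b=31^1·(≡21) mod 31; (1|31)=+1, (21|31)=-1; (−1)^{0·1·15}·(+1)^1·(-1)^0 = +1.
v=53: a=53^1·(≡51), b=53^3·(≡52) mod 53; (51|53)=-1, (52|53)=+1; (−1)^{1·3·26}·(-1)^3·(+1)^1 = -1.
v=19: a=19^0·(≡1), b=19^1·(≡17) mod 19; (1|19)=+1, (17|19)=+1; (−1)^{0·1·9}·(+1)^1·(+1)^0 = +1.
v=23: a=23^1·(≡6), b=23^4·(≡3) mod 23; (6|23)=+1, (3|23)=+1; (−1)^{1·4·11}·(+1)^4·(+1)^1 = +1.
v=13: a=13^0·(≡8), b=13^-1·(≡2) mod 13; (8|13)=-1, (2|13)=-1; (−1)^{0·-1·6}·(-1)^-1·(-1)^0 = -1.
|Ram(-7314, -41393742)| = 4, even; anisotropic at {3, 13, 53, ∞}.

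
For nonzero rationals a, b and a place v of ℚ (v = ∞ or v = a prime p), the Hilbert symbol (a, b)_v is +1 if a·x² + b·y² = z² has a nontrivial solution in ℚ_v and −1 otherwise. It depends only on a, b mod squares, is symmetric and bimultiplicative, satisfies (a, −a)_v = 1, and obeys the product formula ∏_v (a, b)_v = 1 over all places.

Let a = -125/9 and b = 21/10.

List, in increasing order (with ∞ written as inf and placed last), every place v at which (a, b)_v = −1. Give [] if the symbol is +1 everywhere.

[2, 5]

Mod squares: a ≡ -5, b ≡ 210. Check v ∈ {∞, 2, 3, 5, 7}.
v=7: a=7^0·(≡4), b=7^1·(≡1) mod 7; (4|7)=+1, (1|7)=+1; (−1)^{0·1·3}·(+1)^1·(+1)^0 = +1.
v=2: v_2(a)=0, v_2(b)=-1; units ≡ 3, 1 (mod 8); ε·ε+αω+βω = 1·0+0·0+-1·1 ≡ 1  ⇒  (a,b)_2 = -1.
v=3: a=3^-2·(≡1), b=3^1·(≡1) mod 3; (1|3)=+1, (1|3)=+1; (−1)^{-2·1·1}·(+1)^1·(+1)^-2 = +1.
v=∞: -5 < 0 and 210 > 0  ⇒  (a,b)_∞ = +1.
v=5: a=5^3·(≡1), b=5^-1·(≡3) mod 5; (1|5)=+1, (3|5)=-1; (−1)^{3·-1·2}·(+1)^-1·(-1)^3 = -1.
|Ram(-5, 210)| = 2, even; anisotropic at {2, 5}.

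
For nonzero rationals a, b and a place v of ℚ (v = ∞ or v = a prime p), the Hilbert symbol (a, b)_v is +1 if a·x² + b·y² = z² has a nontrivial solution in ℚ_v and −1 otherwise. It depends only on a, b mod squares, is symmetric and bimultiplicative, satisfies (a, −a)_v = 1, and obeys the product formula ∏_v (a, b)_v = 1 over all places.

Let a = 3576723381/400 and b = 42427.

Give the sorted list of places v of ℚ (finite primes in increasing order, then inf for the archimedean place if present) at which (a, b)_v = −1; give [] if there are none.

Mod squares: a ≡ 1309, b ≡ 42427. Check v ∈ {∞, 2, 3, 5, 7, 11, 17, 19, 29}.
v=17: a=17^1·(≡16), b=17^0·(≡12) mod 17; (16|17)=+1, (12|17)=-1; (−1)^{1·0·8}·(+1)^0·(-1)^1 = -1.
v=2: v_2(a)=-4, v_2(b)=0; units ≡ 5, 3 (mod 8); ε·ε+αω+βω = 0·1+-4·1+0·1 ≡ 0  ⇒  (a,b)_2 = +1.
v=7: a=7^1·(≡5), b=7^1·(≡6) mod 7; (5|7)=-1, (6|7)=-1; (−1)^{1·1·3}·(-1)^1·(-1)^1 = -1.
v=19: a=19^2·(≡5), b=19^1·(≡10) mod 19; (5|19)=+1, (10|19)=-1; (−1)^{2·1·9}·(+1)^1·(-1)^2 = +1.
v=29: a=29^2·(≡9), b=29^1·(≡13) mod 29; (9|29)=+1, (13|29)=+1; (−1)^{2·1·14}·(+1)^1·(+1)^2 = +1.
v=11: a=11^1·(≡1), b=11^1·(≡7) mod 11; (1|11)=+1, (7|11)=-1; (−1)^{1·1·5}·(+1)^1·(-1)^1 = +1.
v=∞: 1309 > 0 and 42427 > 0  ⇒  (a,b)_∞ = +1.
v=5: a=5^-2·(≡1), b=5^0·(≡2) mod 5; (1|5)=+1, (2|5)=-1; (−1)^{-2·0·2}·(+1)^0·(-1)^-2 = +1.
v=3: a=3^2·(≡1), b=3^0·(≡1) mod 3; (1|3)=+1, (1|3)=+1; (−1)^{2·0·1}·(+1)^0·(+1)^2 = +1.
Ram(1309, 42427) = {7, 17}; no ℚ_7-point on the conic.

[7, 17]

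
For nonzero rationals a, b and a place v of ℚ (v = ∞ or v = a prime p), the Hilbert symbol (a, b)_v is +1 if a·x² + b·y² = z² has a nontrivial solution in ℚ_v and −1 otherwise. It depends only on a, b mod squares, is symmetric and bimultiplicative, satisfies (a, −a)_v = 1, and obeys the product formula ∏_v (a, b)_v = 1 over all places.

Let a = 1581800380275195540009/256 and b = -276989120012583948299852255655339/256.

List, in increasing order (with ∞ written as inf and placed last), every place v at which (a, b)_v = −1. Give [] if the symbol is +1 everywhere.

Mod squares: a ≡ 1971321, b ≡ -799459. Check v ∈ {∞, 2, 3, 11, 17, 19, 23, 31, 37, 41, 47}.
v=3: a=3^3·(≡2), b=3^2·(≡2) mod 3; (2|3)=-1, (2|3)=-1; (−1)^{3·2·1}·(-1)^2·(-1)^3 = -1.
v=2: v_2(a)=-8, v_2(b)=-8; units ≡ 1, 5 (mod 8); ε·ε+αω+βω = 0·0+-8·1+-8·0 ≡ 0  ⇒  (a,b)_2 = +1.
v=37: a=37^0·(≡35), b=37^1·(≡21) mod 37; (35|37)=-1, (21|37)=+1; (−1)^{0·1·18}·(-1)^1·(+1)^0 = -1.
v=11: a=11^1·(≡10), b=11^2·(≡6) mod 11; (10|11)=-1, (6|11)=-1; (−1)^{1·2·5}·(-1)^2·(-1)^1 = -1.
v=23: a=23^2·(≡17), b=23^2·(≡11) mod 23; (17|23)=-1, (11|23)=-1; (−1)^{2·2·11}·(-1)^2·(-1)^2 = +1.
v=17: a=17^2·(≡13), b=17^3·(≡6) mod 17; (13|17)=+1, (6|17)=-1; (−1)^{2·3·8}·(+1)^3·(-1)^2 = +1.
v=31: a=31^3·(≡4), b=31^5·(≡3) mod 31; (4|31)=+1, (3|31)=-1; (−1)^{3·5·15}·(+1)^5·(-1)^3 = +1.
v=∞: 1971321 > 0 and -799459 < 0  ⇒  (a,b)_∞ = +1.
v=47: a=47^1·(≡38), b=47^2·(≡26) mod 47; (38|47)=-1, (26|47)=-1; (−1)^{1·2·23}·(-1)^2·(-1)^1 = -1.
v=19: a=19^2·(≡12), b=19^2·(≡5) mod 19; (12|19)=-1, (5|19)=+1; (−1)^{2·2·9}·(-1)^2·(+1)^2 = +1.
v=41: a=41^3·(≡6), b=41^5·(≡28) mod 41; (6|41)=-1, (28|41)=-1; (−1)^{3·5·20}·(-1)^5·(-1)^3 = +1.
(1971321, -799459 / ℚ) ramifies at {3, 11, 37, 47}: a division algebra.

[3, 11, 37, 47]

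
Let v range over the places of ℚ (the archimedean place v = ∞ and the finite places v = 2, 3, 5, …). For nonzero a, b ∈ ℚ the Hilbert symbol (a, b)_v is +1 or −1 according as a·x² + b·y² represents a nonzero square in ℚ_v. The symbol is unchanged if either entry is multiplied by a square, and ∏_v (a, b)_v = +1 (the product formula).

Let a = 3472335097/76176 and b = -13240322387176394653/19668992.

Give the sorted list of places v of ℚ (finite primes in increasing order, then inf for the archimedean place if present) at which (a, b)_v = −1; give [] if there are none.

[11, 29]

Mod squares: a ≡ 2233, b ≡ -26. Check v ∈ {∞, 2, 3, 7, 11, 13, 23, 29, 43, 59}.
v=11: a=11^1·(≡3), b=11^2·(≡7) mod 11; (3|11)=+1, (7|11)=-1; (−1)^{1·2·5}·(+1)^2·(-1)^1 = -1.
v=59: a=59^0·(≡2), b=59^2·(≡6) mod 59; (2|59)=-1, (6|59)=-1; (−1)^{0·2·29}·(-1)^2·(-1)^0 = +1.
v=3: a=3^-2·(≡1), b=3^0·(≡1) mod 3; (1|3)=+1, (1|3)=+1; (−1)^{-2·0·1}·(+1)^0·(+1)^-2 = +1.
v=7: a=7^1·(≡2), b=7^-4·(≡2) mod 7; (2|7)=+1, (2|7)=+1; (−1)^{1·-4·3}·(+1)^-4·(+1)^1 = +1.
v=23: a=23^-2·(≡16), b=23^0·(≡15) mod 23; (16|23)=+1, (15|23)=-1; (−1)^{-2·0·11}·(+1)^0·(-1)^-2 = +1.
v=29: a=29^3·(≡19), b=29^4·(≡21) mod 29; (19|29)=-1, (21|29)=-1; (−1)^{3·4·14}·(-1)^4·(-1)^3 = -1.
v=∞: 2233 > 0 and -26 < 0  ⇒  (a,b)_∞ = +1.
v=43: a=43^2·(≡38), b=43^4·(≡9) mod 43; (38|43)=+1, (9|43)=+1; (−1)^{2·4·21}·(+1)^4·(+1)^2 = +1.
v=2: v_2(a)=-4, v_2(b)=-13; units ≡ 1, 3 (mod 8); ε·ε+αω+βω = 0·1+-4·1+-13·0 ≡ 0  ⇒  (a,b)_2 = +1.
v=13: a=13^0·(≡4), b=13^1·(≡5) mod 13; (4|13)=+1, (5|13)=-1; (−1)^{0·1·6}·(+1)^1·(-1)^0 = +1.
|Ram(2233, -26)| = 2, even; anisotropic at {11, 29}.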